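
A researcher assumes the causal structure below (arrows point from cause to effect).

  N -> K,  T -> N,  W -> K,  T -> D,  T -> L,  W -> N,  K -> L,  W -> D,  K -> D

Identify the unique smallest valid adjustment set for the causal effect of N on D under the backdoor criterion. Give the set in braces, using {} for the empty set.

Variables eligible for adjustment (non-descendants of N, excluding N and D): {T, W}.
Backdoor paths from N to D:
  P1: N <- T -> D
  P2: N <- T -> L <- K <- W -> D
  P3: N <- T -> L <- K -> D
  P4: N <- W -> K -> D
  P5: N <- W -> K -> L <- T -> D
  P6: N <- W -> D
The empty set is not sufficient: P1 (N <- T -> D) has no collider blocking it and no conditioned non-collider, so it is open.
Try {T, W}:
  P1: blocked at fork node T ∈ conditioning set.
  P2: blocked at fork node T ∈ conditioning set.
  P3: blocked at fork node T ∈ conditioning set.
  P4: blocked at fork node W ∈ conditioning set.
  P5: blocked at fork node W ∈ conditioning set.
  P6: blocked at fork node W ∈ conditioning set.
{T, W} contains no descendant of N and blocks every backdoor path.
Every element of {T, W} is needed (dropping T leaves P1 open; dropping W leaves P4 open), so no proper subset is valid.
Among all size-2 subsets of the eligible variables, only {T, W} blocks every backdoor path, so it is the unique smallest valid adjustment set.

{T, W}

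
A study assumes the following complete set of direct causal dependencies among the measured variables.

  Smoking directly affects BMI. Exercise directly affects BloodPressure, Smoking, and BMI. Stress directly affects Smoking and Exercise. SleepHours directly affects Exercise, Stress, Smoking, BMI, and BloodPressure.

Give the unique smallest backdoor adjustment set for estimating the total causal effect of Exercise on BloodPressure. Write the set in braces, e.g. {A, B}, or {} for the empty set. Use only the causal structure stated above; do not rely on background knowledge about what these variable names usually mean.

{SleepHours}

Variables eligible for adjustment (non-descendants of Exercise, excluding Exercise and BloodPressure): {SleepHours, Stress}.
Backdoor paths from Exercise to BloodPressure:
  P1: Exercise <- SleepHours -> BloodPressure
  P2: Exercise <- Stress <- SleepHours -> BloodPressure
  P3: Exercise <- Stress -> Smoking <- SleepHours -> BloodPressure
  P4: Exercise <- Stress -> Smoking -> BMI <- SleepHours -> BloodPressure
The empty set is not sufficient: P1 (Exercise <- SleepHours -> BloodPressure) has no collider blocking it and no conditioned non-collider, so it is open.
Try {SleepHours}:
  P1: blocked at fork node SleepHours ∈ conditioning set.
  P2: blocked at fork node SleepHours ∈ conditioning set.
  P3: blocked at collider Smoking (neither it nor any descendant is in the conditioning set).
  P4: blocked at collider BMI (neither it nor any descendant is in the conditioning set).
{SleepHours} contains no descendant of Exercise and blocks every backdoor path.
No other singleton works — e.g. {Stress} leaves P1 open — so {SleepHours} is the unique smallest valid adjustment set.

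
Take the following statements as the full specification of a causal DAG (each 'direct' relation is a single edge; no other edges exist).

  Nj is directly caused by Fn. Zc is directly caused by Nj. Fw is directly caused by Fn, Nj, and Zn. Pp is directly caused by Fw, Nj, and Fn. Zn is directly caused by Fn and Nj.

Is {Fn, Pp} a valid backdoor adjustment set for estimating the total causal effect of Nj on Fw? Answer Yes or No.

Backdoor paths from Nj to Fw (paths whose first edge points into Nj):
  P1: Nj <- Fn -> Zn -> Fw
  P2: Nj <- Fn -> Fw
  P3: Nj <- Fn -> Pp <- Fw
Condition 1 (no descendant of Nj in the set): FAILS — Pp is a descendant of Nj.
Condition 2 (every backdoor path blocked by {Fn, Pp}):
  P1: blocked at fork node Fn ∈ conditioning set.
  P2: blocked at fork node Fn ∈ conditioning set.
  P3: blocked at fork node Fn ∈ conditioning set.
{Fn, Pp} does not satisfy the backdoor criterion.

No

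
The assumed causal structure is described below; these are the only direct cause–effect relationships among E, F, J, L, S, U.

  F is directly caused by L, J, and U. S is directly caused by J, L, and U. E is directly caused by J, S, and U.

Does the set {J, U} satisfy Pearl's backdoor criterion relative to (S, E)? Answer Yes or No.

Backdoor paths from S to E (paths whose first edge points into S):
  P1: S <- L -> F <- U -> E
  P2: S <- L -> F <- J -> E
  P3: S <- U -> F <- J -> E
  P4: S <- U -> E
  P5: S <- J -> F <- U -> E
  P6: S <- J -> E
Condition 1 (no descendant of S in the set): holds — descendants of S are {E}; none are in {J, U}.
Condition 2 (every backdoor path blocked by {J, U}):
  P1: blocked at collider F (neither it nor any descendant is in the conditioning set).
  P2: blocked at collider F (neither it nor any descendant is in the conditioning set).
  P3: blocked at fork node U ∈ conditioning set.
  P4: blocked at fork node U ∈ conditioning set.
  P5: blocked at fork node J ∈ conditioning set.
  P6: blocked at fork node J ∈ conditioning set.
{J, U} satisfies the backdoor criterion.

Yes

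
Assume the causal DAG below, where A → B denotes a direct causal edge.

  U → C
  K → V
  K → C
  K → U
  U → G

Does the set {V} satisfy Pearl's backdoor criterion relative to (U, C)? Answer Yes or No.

Backdoor paths from U to C (paths whose first edge points into U):
  P1: U <- K -> C
Condition 1 (no descendant of U in the set): holds — descendants of U are {C, G}; none are in {V}.
Condition 2 (every backdoor path blocked by {V}):
  P1: open — no interior node is in the conditioning set.
{V} does not satisfy the backdoor criterion.

No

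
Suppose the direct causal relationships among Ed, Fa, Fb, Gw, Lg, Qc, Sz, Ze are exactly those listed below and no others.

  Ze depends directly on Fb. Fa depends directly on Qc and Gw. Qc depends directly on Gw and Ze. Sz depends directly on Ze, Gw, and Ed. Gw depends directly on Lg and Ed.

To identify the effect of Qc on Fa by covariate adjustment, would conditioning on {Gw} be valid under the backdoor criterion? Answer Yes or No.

Backdoor paths from Qc to Fa (paths whose first edge points into Qc):
  P1: Qc <- Ze -> Sz <- Ed -> Gw -> Fa
  P2: Qc <- Ze -> Sz <- Gw -> Fa
  P3: Qc <- Gw -> Fa
Condition 1 (no descendant of Qc in the set): holds — descendants of Qc are {Fa}; none are in {Gw}.
Condition 2 (every backdoor path blocked by {Gw}):
  P1: blocked at collider Sz (neither it nor any descendant is in the conditioning set).
  P2: blocked at collider Sz (neither it nor any descendant is in the conditioning set).
  P3: blocked at fork node Gw ∈ conditioning set.
{Gw} satisfies the backdoor criterion.

Yes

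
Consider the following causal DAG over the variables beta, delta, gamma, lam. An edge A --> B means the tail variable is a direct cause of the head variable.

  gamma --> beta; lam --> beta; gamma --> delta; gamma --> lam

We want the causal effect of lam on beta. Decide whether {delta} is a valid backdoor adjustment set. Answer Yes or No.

No

Backdoor paths from lam to beta (paths whose first edge points into lam):
  P1: lam <- gamma -> beta
Condition 1 (no descendant of lam in the set): holds — descendants of lam are {beta}; none are in {delta}.
Condition 2 (every backdoor path blocked by {delta}):
  P1: open — no interior node is in the conditioning set.
{delta} does not satisfy the backdoor criterion.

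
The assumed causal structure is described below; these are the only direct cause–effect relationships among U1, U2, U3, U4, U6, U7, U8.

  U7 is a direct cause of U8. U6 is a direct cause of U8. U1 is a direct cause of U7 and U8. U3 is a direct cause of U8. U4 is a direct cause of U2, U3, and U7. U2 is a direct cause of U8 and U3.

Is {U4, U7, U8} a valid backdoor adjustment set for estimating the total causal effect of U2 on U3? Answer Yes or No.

Backdoor paths from U2 to U3 (paths whose first edge points into U2):
  P1: U2 <- U4 -> U7 <- U1 -> U8 <- U3
  P2: U2 <- U4 -> U7 -> U8 <- U3
  P3: U2 <- U4 -> U3
Condition 1 (no descendant of U2 in the set): FAILS — U8 is a descendant of U2.
Condition 2 (every backdoor path blocked by {U4, U7, U8}):
  P1: blocked at fork node U4 ∈ conditioning set.
  P2: blocked at fork node U4 ∈ conditioning set.
  P3: blocked at fork node U4 ∈ conditioning set.
{U4, U7, U8} does not satisfy the backdoor criterion.

No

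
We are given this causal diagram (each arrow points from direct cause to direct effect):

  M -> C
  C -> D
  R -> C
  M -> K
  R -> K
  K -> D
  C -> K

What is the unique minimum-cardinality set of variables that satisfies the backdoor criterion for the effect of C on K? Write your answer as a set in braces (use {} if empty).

Variables eligible for adjustment (non-descendants of C, excluding C and K): {M, R}.
Backdoor paths from C to K:
  P1: C <- R -> K
  P2: C <- M -> K
The empty set is not sufficient: P1 (C <- R -> K) has no collider blocking it and no conditioned non-collider, so it is open.
Try {M, R}:
  P1: blocked at fork node R ∈ conditioning set.
  P2: blocked at fork node M ∈ conditioning set.
{M, R} contains no descendant of C and blocks every backdoor path.
Every element of {M, R} is needed (dropping M leaves P2 open; dropping R leaves P1 open), so no proper subset is valid.
Among all size-2 subsets of the eligible variables, only {M, R} blocks every backdoor path, so it is the unique smallest valid adjustment set.

{M, R}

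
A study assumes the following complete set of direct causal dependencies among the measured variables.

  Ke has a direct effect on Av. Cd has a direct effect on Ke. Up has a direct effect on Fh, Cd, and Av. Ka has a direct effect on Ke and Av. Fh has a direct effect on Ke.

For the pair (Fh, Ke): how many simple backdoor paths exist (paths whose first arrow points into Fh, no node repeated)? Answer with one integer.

3

A backdoor path from Fh to Ke is any simple undirected path whose first edge points into Fh (i.e. leaves Fh via a parent).
Parents of Fh: {Up}.
Enumerating:
  P1: Fh <- Up -> Cd -> Ke
  P2: Fh <- Up -> Av <- Ka -> Ke
  P3: Fh <- Up -> Av <- Ke
That exhausts the simple backdoor paths. Count: 3.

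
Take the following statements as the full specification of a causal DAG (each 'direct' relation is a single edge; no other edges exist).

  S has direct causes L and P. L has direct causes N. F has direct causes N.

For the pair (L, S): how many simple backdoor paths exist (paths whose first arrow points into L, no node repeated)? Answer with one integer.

0

A backdoor path from L to S is any simple undirected path whose first edge points into L (i.e. leaves L via a parent).
Parents of L: {N}.
No simple path from any parent of L reaches S without revisiting L, so there are no backdoor paths.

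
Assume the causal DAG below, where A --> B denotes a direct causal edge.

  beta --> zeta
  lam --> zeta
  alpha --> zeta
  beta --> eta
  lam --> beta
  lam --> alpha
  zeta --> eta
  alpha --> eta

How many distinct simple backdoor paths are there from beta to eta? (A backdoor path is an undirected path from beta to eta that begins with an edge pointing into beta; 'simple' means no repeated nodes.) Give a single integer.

A backdoor path from beta to eta is any simple undirected path whose first edge points into beta (i.e. leaves beta via a parent).
Parents of beta: {lam}.
Enumerating:
  P1: beta <- lam -> alpha -> zeta -> eta
  P2: beta <- lam -> alpha -> eta
  P3: beta <- lam -> zeta <- alpha -> eta
  P4: beta <- lam -> zeta -> eta
That exhausts the simple backdoor paths. Count: 4.

4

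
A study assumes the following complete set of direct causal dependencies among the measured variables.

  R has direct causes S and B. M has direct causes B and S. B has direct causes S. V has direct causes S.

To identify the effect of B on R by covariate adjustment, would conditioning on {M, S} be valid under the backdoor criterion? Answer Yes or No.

No

Backdoor paths from B to R (paths whose first edge points into B):
  P1: B <- S -> R
Condition 1 (no descendant of B in the set): FAILS — M is a descendant of B.
Condition 2 (every backdoor path blocked by {M, S}):
  P1: blocked at fork node S ∈ conditioning set.
{M, S} does not satisfy the backdoor criterion.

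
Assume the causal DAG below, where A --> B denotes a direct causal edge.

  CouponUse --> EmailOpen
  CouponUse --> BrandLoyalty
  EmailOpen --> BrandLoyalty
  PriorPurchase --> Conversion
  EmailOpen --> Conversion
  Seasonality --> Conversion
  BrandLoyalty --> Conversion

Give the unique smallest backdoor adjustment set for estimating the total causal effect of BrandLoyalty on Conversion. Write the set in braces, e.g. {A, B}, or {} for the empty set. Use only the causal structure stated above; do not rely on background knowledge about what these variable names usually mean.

{EmailOpen}

Variables eligible for adjustment (non-descendants of BrandLoyalty, excluding BrandLoyalty and Conversion): {CouponUse, EmailOpen, PriorPurchase, Seasonality}.
Backdoor paths from BrandLoyalty to Conversion:
  P1: BrandLoyalty <- CouponUse -> EmailOpen -> Conversion
  P2: BrandLoyalty <- EmailOpen -> Conversion
The empty set is not sufficient: P1 (BrandLoyalty <- CouponUse -> EmailOpen -> Conversion) has no collider blocking it and no conditioned non-collider, so it is open.
Try {EmailOpen}:
  P1: blocked at chain node EmailOpen ∈ conditioning set.
  P2: blocked at fork node EmailOpen ∈ conditioning set.
{EmailOpen} contains no descendant of BrandLoyalty and blocks every backdoor path.
No other singleton works — e.g. {CouponUse} leaves P2 open — so {EmailOpen} is the unique smallest valid adjustment set.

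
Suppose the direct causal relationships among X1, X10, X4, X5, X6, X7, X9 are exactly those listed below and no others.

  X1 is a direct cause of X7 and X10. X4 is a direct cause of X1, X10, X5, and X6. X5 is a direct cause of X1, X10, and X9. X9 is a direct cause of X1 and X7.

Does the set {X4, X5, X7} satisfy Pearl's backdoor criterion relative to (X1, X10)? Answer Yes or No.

Backdoor paths from X1 to X10 (paths whose first edge points into X1):
  P1: X1 <- X4 -> X5 -> X10
  P2: X1 <- X4 -> X10
  P3: X1 <- X5 <- X4 -> X10
  P4: X1 <- X5 -> X10
  P5: X1 <- X9 <- X5 <- X4 -> X10
  P6: X1 <- X9 <- X5 -> X10
Condition 1 (no descendant of X1 in the set): FAILS — X7 is a descendant of X1.
Condition 2 (every backdoor path blocked by {X4, X5, X7}):
  P1: blocked at fork node X4 ∈ conditioning set.
  P2: blocked at fork node X4 ∈ conditioning set.
  P3: blocked at chain node X5 ∈ conditioning set.
  P4: blocked at fork node X5 ∈ conditioning set.
  P5: blocked at chain node X5 ∈ conditioning set.
  P6: blocked at fork node X5 ∈ conditioning set.
{X4, X5, X7} does not satisfy the backdoor criterion.

No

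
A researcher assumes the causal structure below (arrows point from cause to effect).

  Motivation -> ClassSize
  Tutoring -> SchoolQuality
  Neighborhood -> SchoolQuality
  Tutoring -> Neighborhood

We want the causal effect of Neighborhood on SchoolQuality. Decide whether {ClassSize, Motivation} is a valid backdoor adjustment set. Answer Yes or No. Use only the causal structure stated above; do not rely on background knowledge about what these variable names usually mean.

No

Backdoor paths from Neighborhood to SchoolQuality (paths whose first edge points into Neighborhood):
  P1: Neighborhood <- Tutoring -> SchoolQuality
Condition 1 (no descendant of Neighborhood in the set): holds — descendants of Neighborhood are {SchoolQuality}; none are in {ClassSize, Motivation}.
Condition 2 (every backdoor path blocked by {ClassSize, Motivation}):
  P1: open — no interior node is in the conditioning set.
{ClassSize, Motivation} does not satisfy the backdoor criterion.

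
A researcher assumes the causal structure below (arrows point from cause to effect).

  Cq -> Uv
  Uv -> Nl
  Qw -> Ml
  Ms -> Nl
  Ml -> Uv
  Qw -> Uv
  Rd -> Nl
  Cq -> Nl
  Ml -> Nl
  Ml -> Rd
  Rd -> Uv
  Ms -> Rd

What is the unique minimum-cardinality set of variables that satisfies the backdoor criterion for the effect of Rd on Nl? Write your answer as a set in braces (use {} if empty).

Variables eligible for adjustment (non-descendants of Rd, excluding Rd and Nl): {Cq, Ml, Ms, Qw}.
Backdoor paths from Rd to Nl:
  P1: Rd <- Ms -> Nl
  P2: Rd <- Ml <- Qw -> Uv <- Cq -> Nl
  P3: Rd <- Ml <- Qw -> Uv -> Nl
  P4: Rd <- Ml -> Uv <- Cq -> Nl
  P5: Rd <- Ml -> Uv -> Nl
  P6: Rd <- Ml -> Nl
The empty set is not sufficient: P1 (Rd <- Ms -> Nl) has no collider blocking it and no conditioned non-collider, so it is open.
Try {Ml, Ms}:
  P1: blocked at fork node Ms ∈ conditioning set.
  P2: blocked at chain node Ml ∈ conditioning set.
  P3: blocked at chain node Ml ∈ conditioning set.
  P4: blocked at fork node Ml ∈ conditioning set.
  P5: blocked at fork node Ml ∈ conditioning set.
  P6: blocked at fork node Ml ∈ conditioning set.
{Ml, Ms} contains no descendant of Rd and blocks every backdoor path.
Every element of {Ml, Ms} is needed (dropping Ml leaves P3 open; dropping Ms leaves P1 open), so no proper subset is valid.
Among all size-2 subsets of the eligible variables, only {Ml, Ms} blocks every backdoor path, so it is the unique smallest valid adjustment set.

{Ml, Ms}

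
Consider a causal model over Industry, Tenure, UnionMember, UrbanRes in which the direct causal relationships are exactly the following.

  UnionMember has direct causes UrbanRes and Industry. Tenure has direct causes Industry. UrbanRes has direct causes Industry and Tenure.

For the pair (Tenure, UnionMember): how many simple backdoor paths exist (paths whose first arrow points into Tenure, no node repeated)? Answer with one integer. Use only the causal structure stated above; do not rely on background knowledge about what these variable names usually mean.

2

A backdoor path from Tenure to UnionMember is any simple undirected path whose first edge points into Tenure (i.e. leaves Tenure via a parent).
Parents of Tenure: {Industry}.
Enumerating:
  P1: Tenure <- Industry -> UrbanRes -> UnionMember
  P2: Tenure <- Industry -> UnionMember
That exhausts the simple backdoor paths. Count: 2.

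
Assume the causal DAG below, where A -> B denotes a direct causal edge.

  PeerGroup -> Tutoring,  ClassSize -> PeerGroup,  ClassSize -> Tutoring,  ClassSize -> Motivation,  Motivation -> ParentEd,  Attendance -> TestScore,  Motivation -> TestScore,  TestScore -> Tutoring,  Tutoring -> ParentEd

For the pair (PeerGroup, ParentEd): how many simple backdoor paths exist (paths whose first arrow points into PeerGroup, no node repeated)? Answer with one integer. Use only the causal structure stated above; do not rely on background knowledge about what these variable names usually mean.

4

A backdoor path from PeerGroup to ParentEd is any simple undirected path whose first edge points into PeerGroup (i.e. leaves PeerGroup via a parent).
Parents of PeerGroup: {ClassSize}.
Enumerating:
  P1: PeerGroup <- ClassSize -> Motivation -> TestScore -> Tutoring -> ParentEd
  P2: PeerGroup <- ClassSize -> Motivation -> ParentEd
  P3: PeerGroup <- ClassSize -> Tutoring <- TestScore <- Motivation -> ParentEd
  P4: PeerGroup <- ClassSize -> Tutoring -> ParentEd
That exhausts the simple backdoor paths. Count: 4.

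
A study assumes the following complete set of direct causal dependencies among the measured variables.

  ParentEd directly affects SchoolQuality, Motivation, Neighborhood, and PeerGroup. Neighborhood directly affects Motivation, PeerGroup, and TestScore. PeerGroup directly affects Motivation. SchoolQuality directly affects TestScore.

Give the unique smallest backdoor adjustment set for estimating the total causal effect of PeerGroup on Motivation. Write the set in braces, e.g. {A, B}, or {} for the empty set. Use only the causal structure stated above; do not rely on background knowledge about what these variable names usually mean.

{Neighborhood, ParentEd}

Variables eligible for adjustment (non-descendants of PeerGroup, excluding PeerGroup and Motivation): {Neighborhood, ParentEd, SchoolQuality, TestScore}.
Backdoor paths from PeerGroup to Motivation:
  P1: PeerGroup <- ParentEd -> Neighborhood -> Motivation
  P2: PeerGroup <- ParentEd -> SchoolQuality -> TestScore <- Neighborhood -> Motivation
  P3: PeerGroup <- ParentEd -> Motivation
  P4: PeerGroup <- Neighborhood <- ParentEd -> Motivation
  P5: PeerGroup <- Neighborhood -> TestScore <- SchoolQuality <- ParentEd -> Motivation
  P6: PeerGroup <- Neighborhood -> Motivation
The empty set is not sufficient: P1 (PeerGroup <- ParentEd -> Neighborhood -> Motivation) has no collider blocking it and no conditioned non-collider, so it is open.
Try {Neighborhood, ParentEd}:
  P1: blocked at fork node ParentEd ∈ conditioning set.
  P2: blocked at fork node ParentEd ∈ conditioning set.
  P3: blocked at fork node ParentEd ∈ conditioning set.
  P4: blocked at chain node Neighborhood ∈ conditioning set.
  P5: blocked at fork node Neighborhood ∈ conditioning set.
  P6: blocked at fork node Neighborhood ∈ conditioning set.
{Neighborhood, ParentEd} contains no descendant of PeerGroup and blocks every backdoor path.
Every element of {Neighborhood, ParentEd} is needed (dropping Neighborhood leaves P6 open; dropping ParentEd leaves P3 open), so no proper subset is valid.
Among all size-2 subsets of the eligible variables, only {Neighborhood, ParentEd} blocks every backdoor path, so it is the unique smallest valid adjustment set.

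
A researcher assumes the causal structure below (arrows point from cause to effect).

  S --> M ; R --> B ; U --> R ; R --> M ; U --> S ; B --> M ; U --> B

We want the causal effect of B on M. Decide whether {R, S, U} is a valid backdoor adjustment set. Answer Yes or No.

Yes

Backdoor paths from B to M (paths whose first edge points into B):
  P1: B <- U -> R -> M
  P2: B <- U -> S -> M
  P3: B <- R <- U -> S -> M
  P4: B <- R -> M
Condition 1 (no descendant of B in the set): holds — descendants of B are {M}; none are in {R, S, U}.
Condition 2 (every backdoor path blocked by {R, S, U}):
  P1: blocked at fork node U ∈ conditioning set.
  P2: blocked at fork node U ∈ conditioning set.
  P3: blocked at chain node R ∈ conditioning set.
  P4: blocked at fork node R ∈ conditioning set.
{R, S, U} satisfies the backdoor criterion.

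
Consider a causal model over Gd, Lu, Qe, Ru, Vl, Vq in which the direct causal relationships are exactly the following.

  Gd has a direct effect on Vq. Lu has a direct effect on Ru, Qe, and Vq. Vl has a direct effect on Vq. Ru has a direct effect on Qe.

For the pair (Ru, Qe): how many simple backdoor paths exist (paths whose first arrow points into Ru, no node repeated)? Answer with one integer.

1

A backdoor path from Ru to Qe is any simple undirected path whose first edge points into Ru (i.e. leaves Ru via a parent).
Parents of Ru: {Lu}.
Enumerating:
  P1: Ru <- Lu -> Qe
That exhausts the simple backdoor paths. Count: 1.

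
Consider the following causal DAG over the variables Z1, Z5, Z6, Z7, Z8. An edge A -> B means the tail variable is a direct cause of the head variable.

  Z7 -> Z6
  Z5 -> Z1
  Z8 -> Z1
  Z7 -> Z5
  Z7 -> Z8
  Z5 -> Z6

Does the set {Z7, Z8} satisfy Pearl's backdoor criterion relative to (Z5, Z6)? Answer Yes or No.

Backdoor paths from Z5 to Z6 (paths whose first edge points into Z5):
  P1: Z5 <- Z7 -> Z6
Condition 1 (no descendant of Z5 in the set): holds — descendants of Z5 are {Z1, Z6}; none are in {Z7, Z8}.
Condition 2 (every backdoor path blocked by {Z7, Z8}):
  P1: blocked at fork node Z7 ∈ conditioning set.
{Z7, Z8} satisfies the backdoor criterion.

Yes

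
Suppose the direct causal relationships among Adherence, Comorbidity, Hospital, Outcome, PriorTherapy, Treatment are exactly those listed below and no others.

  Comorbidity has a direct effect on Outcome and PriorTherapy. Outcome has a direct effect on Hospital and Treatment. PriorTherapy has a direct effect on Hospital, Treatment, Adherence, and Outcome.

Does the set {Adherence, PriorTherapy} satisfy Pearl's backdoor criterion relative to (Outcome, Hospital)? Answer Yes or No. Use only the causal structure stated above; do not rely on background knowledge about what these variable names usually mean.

Backdoor paths from Outcome to Hospital (paths whose first edge points into Outcome):
  P1: Outcome <- Comorbidity -> PriorTherapy -> Hospital
  P2: Outcome <- PriorTherapy -> Hospital
Condition 1 (no descendant of Outcome in the set): holds — descendants of Outcome are {Hospital, Treatment}; none are in {Adherence, PriorTherapy}.
Condition 2 (every backdoor path blocked by {Adherence, PriorTherapy}):
  P1: blocked at chain node PriorTherapy ∈ conditioning set.
  P2: blocked at fork node PriorTherapy ∈ conditioning set.
{Adherence, PriorTherapy} satisfies the backdoor criterion.

Yes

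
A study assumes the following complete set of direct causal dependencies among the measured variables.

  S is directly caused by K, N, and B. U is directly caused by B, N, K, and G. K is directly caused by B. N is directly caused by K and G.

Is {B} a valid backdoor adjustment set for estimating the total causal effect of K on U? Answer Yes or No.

Backdoor paths from K to U (paths whose first edge points into K):
  P1: K <- B -> S <- N <- G -> U
  P2: K <- B -> S <- N -> U
  P3: K <- B -> U
Condition 1 (no descendant of K in the set): holds — descendants of K are {N, S, U}; none are in {B}.
Condition 2 (every backdoor path blocked by {B}):
  P1: blocked at fork node B ∈ conditioning set.
  P2: blocked at fork node B ∈ conditioning set.
  P3: blocked at fork node B ∈ conditioning set.
{B} satisfies the backdoor criterion.

Yes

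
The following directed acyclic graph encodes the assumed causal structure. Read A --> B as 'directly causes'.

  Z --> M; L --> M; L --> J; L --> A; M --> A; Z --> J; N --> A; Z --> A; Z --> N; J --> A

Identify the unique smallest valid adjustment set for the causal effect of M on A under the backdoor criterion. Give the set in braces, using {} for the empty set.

Variables eligible for adjustment (non-descendants of M, excluding M and A): {J, L, N, Z}.
Backdoor paths from M to A:
  P1: M <- Z -> J <- L -> A
  P2: M <- Z -> J -> A
  P3: M <- Z -> N -> A
  P4: M <- Z -> A
  P5: M <- L -> J <- Z -> N -> A
  P6: M <- L -> J <- Z -> A
  P7: M <- L -> J -> A
  P8: M <- L -> A
The empty set is not sufficient: P2 (M <- Z -> J -> A) has no collider blocking it and no conditioned non-collider, so it is open.
Try {L, Z}:
  P1: blocked at fork node Z ∈ conditioning set.
  P2: blocked at fork node Z ∈ conditioning set.
  P3: blocked at fork node Z ∈ conditioning set.
  P4: blocked at fork node Z ∈ conditioning set.
  P5: blocked at fork node L ∈ conditioning set.
  P6: blocked at fork node L ∈ conditioning set.
  P7: blocked at fork node L ∈ conditioning set.
  P8: blocked at fork node L ∈ conditioning set.
{L, Z} contains no descendant of M and blocks every backdoor path.
Every element of {L, Z} is needed (dropping L leaves P7 open; dropping Z leaves P2 open), so no proper subset is valid.
Among all size-2 subsets of the eligible variables, only {L, Z} blocks every backdoor path, so it is the unique smallest valid adjustment set.

{L, Z}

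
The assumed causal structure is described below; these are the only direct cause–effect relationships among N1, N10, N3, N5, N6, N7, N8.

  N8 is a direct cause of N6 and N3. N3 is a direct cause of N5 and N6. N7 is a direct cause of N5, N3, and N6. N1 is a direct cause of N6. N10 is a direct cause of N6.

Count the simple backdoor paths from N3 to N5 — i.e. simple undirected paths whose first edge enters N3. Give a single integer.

A backdoor path from N3 to N5 is any simple undirected path whose first edge points into N3 (i.e. leaves N3 via a parent).
Parents of N3: {N7, N8}.
Enumerating:
  P1: N3 <- N7 -> N5
  P2: N3 <- N8 -> N6 <- N7 -> N5
That exhausts the simple backdoor paths. Count: 2.

2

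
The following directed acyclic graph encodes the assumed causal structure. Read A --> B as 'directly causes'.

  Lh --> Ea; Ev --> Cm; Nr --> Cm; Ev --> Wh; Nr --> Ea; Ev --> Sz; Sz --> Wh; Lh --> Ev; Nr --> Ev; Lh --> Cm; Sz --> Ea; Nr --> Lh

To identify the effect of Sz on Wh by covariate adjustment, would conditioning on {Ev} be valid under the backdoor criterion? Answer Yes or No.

Backdoor paths from Sz to Wh (paths whose first edge points into Sz):
  P1: Sz <- Ev -> Wh
Condition 1 (no descendant of Sz in the set): holds — descendants of Sz are {Ea, Wh}; none are in {Ev}.
Condition 2 (every backdoor path blocked by {Ev}):
  P1: blocked at fork node Ev ∈ conditioning set.
{Ev} satisfies the backdoor criterion.

Yes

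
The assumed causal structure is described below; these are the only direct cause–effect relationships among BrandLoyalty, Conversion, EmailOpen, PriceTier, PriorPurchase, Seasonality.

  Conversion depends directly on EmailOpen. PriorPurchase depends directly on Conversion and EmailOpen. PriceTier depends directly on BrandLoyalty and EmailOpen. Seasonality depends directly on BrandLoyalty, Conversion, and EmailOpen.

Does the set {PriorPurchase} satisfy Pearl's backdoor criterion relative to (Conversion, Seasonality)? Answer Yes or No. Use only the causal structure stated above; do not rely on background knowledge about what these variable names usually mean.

Backdoor paths from Conversion to Seasonality (paths whose first edge points into Conversion):
  P1: Conversion <- EmailOpen -> PriceTier <- BrandLoyalty -> Seasonality
  P2: Conversion <- EmailOpen -> Seasonality
Condition 1 (no descendant of Conversion in the set): FAILS — PriorPurchase is a descendant of Conversion.
Condition 2 (every backdoor path blocked by {PriorPurchase}):
  P1: blocked at collider PriceTier (neither it nor any descendant is in the conditioning set).
  P2: open — no interior node is in the conditioning set.
{PriorPurchase} does not satisfy the backdoor criterion.

No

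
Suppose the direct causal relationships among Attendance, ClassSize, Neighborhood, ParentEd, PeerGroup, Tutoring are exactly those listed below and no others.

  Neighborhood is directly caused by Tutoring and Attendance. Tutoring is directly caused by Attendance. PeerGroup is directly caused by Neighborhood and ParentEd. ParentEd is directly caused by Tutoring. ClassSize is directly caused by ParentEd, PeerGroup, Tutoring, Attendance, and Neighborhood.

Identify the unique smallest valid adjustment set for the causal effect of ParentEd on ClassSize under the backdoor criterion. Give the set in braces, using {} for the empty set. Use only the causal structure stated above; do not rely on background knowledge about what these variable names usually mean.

{Tutoring}

Variables eligible for adjustment (non-descendants of ParentEd, excluding ParentEd and ClassSize): {Attendance, Neighborhood, Tutoring}.
Backdoor paths from ParentEd to ClassSize:
  P1: ParentEd <- Tutoring <- Attendance -> Neighborhood -> PeerGroup -> ClassSize
  P2: ParentEd <- Tutoring <- Attendance -> Neighborhood -> ClassSize
  P3: ParentEd <- Tutoring <- Attendance -> ClassSize
  P4: ParentEd <- Tutoring -> Neighborhood <- Attendance -> ClassSize
  P5: ParentEd <- Tutoring -> Neighborhood -> PeerGroup -> ClassSize
  P6: ParentEd <- Tutoring -> Neighborhood -> ClassSize
  P7: ParentEd <- Tutoring -> ClassSize
The empty set is not sufficient: P1 (ParentEd <- Tutoring <- Attendance -> Neighborhood -> PeerGroup -> ClassSize) has no collider blocking it and no conditioned non-collider, so it is open.
Try {Tutoring}:
  P1: blocked at chain node Tutoring ∈ conditioning set.
  P2: blocked at chain node Tutoring ∈ conditioning set.
  P3: blocked at chain node Tutoring ∈ conditioning set.
  P4: blocked at fork node Tutoring ∈ conditioning set.
  P5: blocked at fork node Tutoring ∈ conditioning set.
  P6: blocked at fork node Tutoring ∈ conditioning set.
  P7: blocked at fork node Tutoring ∈ conditioning set.
{Tutoring} contains no descendant of ParentEd and blocks every backdoor path.
No other singleton works — e.g. {Attendance} leaves P5 open — so {Tutoring} is the unique smallest valid adjustment set.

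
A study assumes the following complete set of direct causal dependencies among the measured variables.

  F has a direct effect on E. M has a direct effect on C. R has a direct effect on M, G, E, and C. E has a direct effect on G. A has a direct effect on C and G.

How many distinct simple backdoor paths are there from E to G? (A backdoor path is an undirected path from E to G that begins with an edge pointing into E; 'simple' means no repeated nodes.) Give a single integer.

A backdoor path from E to G is any simple undirected path whose first edge points into E (i.e. leaves E via a parent).
Parents of E: {F, R}.
Enumerating:
  P1: E <- R -> M -> C <- A -> G
  P2: E <- R -> C <- A -> G
  P3: E <- R -> G
That exhausts the simple backdoor paths. Count: 3.

3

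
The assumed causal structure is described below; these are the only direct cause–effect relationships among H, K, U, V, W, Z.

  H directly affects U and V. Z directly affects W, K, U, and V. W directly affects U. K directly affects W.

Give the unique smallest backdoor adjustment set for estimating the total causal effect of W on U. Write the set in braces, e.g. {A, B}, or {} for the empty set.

{Z}

Variables eligible for adjustment (non-descendants of W, excluding W and U): {H, K, V, Z}.
Backdoor paths from W to U:
  P1: W <- Z -> U
  P2: W <- Z -> V <- H -> U
  P3: W <- K <- Z -> U
  P4: W <- K <- Z -> V <- H -> U
The empty set is not sufficient: P1 (W <- Z -> U) has no collider blocking it and no conditioned non-collider, so it is open.
Try {Z}:
  P1: blocked at fork node Z ∈ conditioning set.
  P2: blocked at fork node Z ∈ conditioning set.
  P3: blocked at fork node Z ∈ conditioning set.
  P4: blocked at fork node Z ∈ conditioning set.
{Z} contains no descendant of W and blocks every backdoor path.
No other singleton works — e.g. {K} leaves P1 open — so {Z} is the unique smallest valid adjustment set.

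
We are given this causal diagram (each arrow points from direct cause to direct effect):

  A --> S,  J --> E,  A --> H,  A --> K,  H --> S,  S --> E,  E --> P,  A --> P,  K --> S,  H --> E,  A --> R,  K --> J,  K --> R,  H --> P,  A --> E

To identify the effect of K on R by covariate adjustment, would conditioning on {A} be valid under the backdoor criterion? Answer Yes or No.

Backdoor paths from K to R (paths whose first edge points into K):
  P1: K <- A -> R
Condition 1 (no descendant of K in the set): holds — descendants of K are {E, J, P, R, S}; none are in {A}.
Condition 2 (every backdoor path blocked by {A}):
  P1: blocked at fork node A ∈ conditioning set.
{A} satisfies the backdoor criterion.

Yes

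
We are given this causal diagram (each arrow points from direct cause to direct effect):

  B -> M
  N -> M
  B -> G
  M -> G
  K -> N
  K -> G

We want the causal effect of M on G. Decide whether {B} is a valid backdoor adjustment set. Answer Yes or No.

No

Backdoor paths from M to G (paths whose first edge points into M):
  P1: M <- B -> G
  P2: M <- N <- K -> G
Condition 1 (no descendant of M in the set): holds — descendants of M are {G}; none are in {B}.
Condition 2 (every backdoor path blocked by {B}):
  P1: blocked at fork node B ∈ conditioning set.
  P2: open — no interior node is in the conditioning set.
{B} does not satisfy the backdoor criterion.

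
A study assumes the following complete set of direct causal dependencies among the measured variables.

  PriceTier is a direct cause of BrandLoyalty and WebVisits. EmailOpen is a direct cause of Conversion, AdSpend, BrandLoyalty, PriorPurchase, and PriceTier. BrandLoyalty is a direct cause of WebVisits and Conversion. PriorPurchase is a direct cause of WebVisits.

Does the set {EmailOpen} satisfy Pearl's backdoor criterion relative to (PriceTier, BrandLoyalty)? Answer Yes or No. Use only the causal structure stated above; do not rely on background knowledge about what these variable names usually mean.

Yes

Backdoor paths from PriceTier to BrandLoyalty (paths whose first edge points into PriceTier):
  P1: PriceTier <- EmailOpen -> BrandLoyalty
  P2: PriceTier <- EmailOpen -> PriorPurchase -> WebVisits <- BrandLoyalty
  P3: PriceTier <- EmailOpen -> Conversion <- BrandLoyalty
Condition 1 (no descendant of PriceTier in the set): holds — descendants of PriceTier are {BrandLoyalty, Conversion, WebVisits}; none are in {EmailOpen}.
Condition 2 (every backdoor path blocked by {EmailOpen}):
  P1: blocked at fork node EmailOpen ∈ conditioning set.
  P2: blocked at fork node EmailOpen ∈ conditioning set.
  P3: blocked at fork node EmailOpen ∈ conditioning set.
{EmailOpen} satisfies the backdoor criterion.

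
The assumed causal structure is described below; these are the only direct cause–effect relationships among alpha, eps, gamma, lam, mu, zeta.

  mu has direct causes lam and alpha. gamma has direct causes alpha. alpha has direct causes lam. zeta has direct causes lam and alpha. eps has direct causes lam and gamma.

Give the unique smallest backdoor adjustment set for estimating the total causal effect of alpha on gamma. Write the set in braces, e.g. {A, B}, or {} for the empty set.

{}

Variables eligible for adjustment (non-descendants of alpha, excluding alpha and gamma): {lam}.
Backdoor paths from alpha to gamma:
  P1: alpha <- lam -> eps <- gamma
Each backdoor path contains an unconditioned collider, so every path is already blocked with the empty conditioning set:
  P1: blocked at collider eps (neither it nor any descendant is in the conditioning set).
The empty set is therefore the unique smallest valid set.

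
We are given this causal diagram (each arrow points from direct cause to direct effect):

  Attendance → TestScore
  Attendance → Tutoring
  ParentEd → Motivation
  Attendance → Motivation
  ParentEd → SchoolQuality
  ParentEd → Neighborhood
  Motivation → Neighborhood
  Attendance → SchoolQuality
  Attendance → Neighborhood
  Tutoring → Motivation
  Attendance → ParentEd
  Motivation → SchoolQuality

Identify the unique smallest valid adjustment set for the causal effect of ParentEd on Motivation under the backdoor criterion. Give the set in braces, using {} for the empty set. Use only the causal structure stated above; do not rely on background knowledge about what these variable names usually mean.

Variables eligible for adjustment (non-descendants of ParentEd, excluding ParentEd and Motivation): {Attendance, TestScore, Tutoring}.
Backdoor paths from ParentEd to Motivation:
  P1: ParentEd <- Attendance -> Tutoring -> Motivation
  P2: ParentEd <- Attendance -> Motivation
  P3: ParentEd <- Attendance -> SchoolQuality <- Motivation
  P4: ParentEd <- Attendance -> Neighborhood <- Motivation
The empty set is not sufficient: P1 (ParentEd <- Attendance -> Tutoring -> Motivation) has no collider blocking it and no conditioned non-collider, so it is open.
Try {Attendance}:
  P1: blocked at fork node Attendance ∈ conditioning set.
  P2: blocked at fork node Attendance ∈ conditioning set.
  P3: blocked at fork node Attendance ∈ conditioning set.
  P4: blocked at fork node Attendance ∈ conditioning set.
{Attendance} contains no descendant of ParentEd and blocks every backdoor path.
No other singleton works — e.g. {Tutoring} leaves P2 open — so {Attendance} is the unique smallest valid adjustment set.

{Attendance}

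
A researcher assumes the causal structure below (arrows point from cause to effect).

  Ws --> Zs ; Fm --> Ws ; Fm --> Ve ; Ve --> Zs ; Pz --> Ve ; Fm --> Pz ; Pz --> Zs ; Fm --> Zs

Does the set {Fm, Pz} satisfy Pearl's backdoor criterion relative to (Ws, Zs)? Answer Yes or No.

Backdoor paths from Ws to Zs (paths whose first edge points into Ws):
  P1: Ws <- Fm -> Pz -> Ve -> Zs
  P2: Ws <- Fm -> Pz -> Zs
  P3: Ws <- Fm -> Ve <- Pz -> Zs
  P4: Ws <- Fm -> Ve -> Zs
  P5: Ws <- Fm -> Zs
Condition 1 (no descendant of Ws in the set): holds — descendants of Ws are {Zs}; none are in {Fm, Pz}.
Condition 2 (every backdoor path blocked by {Fm, Pz}):
  P1: blocked at fork node Fm ∈ conditioning set.
  P2: blocked at fork node Fm ∈ conditioning set.
  P3: blocked at fork node Fm ∈ conditioning set.
  P4: blocked at fork node Fm ∈ conditioning set.
  P5: blocked at fork node Fm ∈ conditioning set.
{Fm, Pz} satisfies the backdoor criterion.

Yes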